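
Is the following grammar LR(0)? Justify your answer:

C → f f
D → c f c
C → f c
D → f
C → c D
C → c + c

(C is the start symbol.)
Yes, the grammar is LR(0)

A grammar is LR(0) if no state in the canonical LR(0) collection has:
  - both a shift item (dot before a terminal) and a complete item (shift-reduce conflict), or
  - two or more complete items (reduce-reduce conflict; the accept item [C' → C .] counts as a complete item here).

Augment with C' → C and build the canonical LR(0) collection (I0 = CLOSURE({[C' → . C]}), then GOTO on every symbol after a dot until no new states appear). It has 13 states:
  I0: { [C → . c + c], [C → . c D], [C → . f c], [C → . f f], [C' → . C] }  — shift
  I1: { [C' → C .] }  — accept
  I2: { [C → c . + c], [C → c . D], [D → . c f c], [D → . f] }  — shift
  I3: { [C → f . c], [C → f . f] }  — shift
  I4: { [C → f c .] }  — reduce
  I5: { [C → f f .] }  — reduce
  I6: { [C → c + . c] }  — shift
  I7: { [C → c D .] }  — reduce
  I8: { [D → c . f c] }  — shift
  I9: { [D → f .] }  — reduce
  I10: { [D → c f . c] }  — shift
  I11: { [D → c f c .] }  — reduce
  I12: { [C → c + c .] }  — reduce

Every state is either a pure shift/goto state or contains exactly one complete item and nothing to shift — no conflicts. The grammar is LR(0).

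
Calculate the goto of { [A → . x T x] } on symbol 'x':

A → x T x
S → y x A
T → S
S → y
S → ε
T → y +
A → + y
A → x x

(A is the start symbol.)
GOTO(I, 'x') = CLOSURE({ [A → αX.β] : [A → α.Xβ] ∈ I, X = 'x' })

Items with dot before 'x', with the dot advanced:
  [A → . x T x] → [A → x . T x]
Closure of the advanced items:
  [A → x . T x] has the dot before T: add [T → . S], [T → . y +]
  [T → . S] has the dot before S: add [S → . y x A], [S → . y], [S → .]

GOTO = { [A → x . T x], [S → . y x A], [S → . y], [S → .], [T → . S], [T → . y +] }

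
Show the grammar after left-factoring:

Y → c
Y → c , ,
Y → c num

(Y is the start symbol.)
Y → c Y'
Y' → ε
Y' → , ,
Y' → num

Left-factoring transforms A → αβ₁ | αβ₂ into A → αA' and A' → β₁ | β₂
(α is the longest common prefix among the alternatives). Repeat until
no nonterminal has two alternatives with a common prefix.

Round 1: Y has alternatives sharing prefix 'c'. Introduce Y': Y → c Y'
  Add: Y' → ε
  Add: Y' → , ,
  Add: Y' → num

No remaining common prefixes — done.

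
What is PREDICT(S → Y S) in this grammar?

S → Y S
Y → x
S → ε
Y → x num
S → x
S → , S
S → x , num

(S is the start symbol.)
{ 'x' }

PREDICT(S → Y S) = (FIRST(RHS) \ {ε}) ∪ (FOLLOW(S) if ε ∈ FIRST(RHS), i.e. RHS ⇒* ε)
FIRST(Y) = { 'x' }
FIRST(Y S) = { 'x' }
ε ∉ FIRST(Y S), so FOLLOW(S) is not added.
PREDICT(S → Y S) = { 'x' }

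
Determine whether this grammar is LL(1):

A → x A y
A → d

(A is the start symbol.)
Yes, the grammar is LL(1).

For A:
  PREDICT(A → x A y) = { 'x' }
  PREDICT(A → d) = { 'd' }

All predict sets are disjoint. The grammar IS LL(1).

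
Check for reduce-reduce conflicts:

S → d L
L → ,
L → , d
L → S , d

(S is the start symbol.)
Augment with S' → S and build the canonical LR(0) collection (I0 = CLOSURE({[S' → . S]}), then GOTO on every symbol after a dot until no new states appear). It has 9 states:
  I0: { [S → . d L], [S' → . S] }  — shift
  I1: { [S' → S .] }  — accept
  I2: { [L → . , d], [L → . ,], [L → . S , d], [S → . d L], [S → d . L] }  — shift
  I3: { [L → , . d], [L → , .] }  — shift, reduce
  I4: { [S → d L .] }  — reduce
  I5: { [L → S . , d] }  — shift
  I6: { [L → S , . d] }  — shift
  I7: { [L → S , d .] }  — reduce
  I8: { [L → , d .] }  — reduce

No state contains more than one complete item.

Answer: No reduce-reduce conflicts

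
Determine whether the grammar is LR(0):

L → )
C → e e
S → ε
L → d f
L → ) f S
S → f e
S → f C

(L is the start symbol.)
A grammar is LR(0) if no state in the canonical LR(0) collection has:
  - both a shift item (dot before a terminal) and a complete item (shift-reduce conflict), or
  - two or more complete items (reduce-reduce conflict; the accept item [L' → L .] counts as a complete item here).

Augment with L' → L and build the canonical LR(0) collection (I0 = CLOSURE({[L' → . L]}), then GOTO on every symbol after a dot until no new states appear). It has 11 states:
  I0: { [L → . ) f S], [L → . )], [L → . d f], [L' → . L] }  — shift
  I1: { [L → ) . f S], [L → ) .] }  — shift, reduce
  I2: { [L' → L .] }  — accept
  I3: { [L → d . f] }  — shift
  I4: { [L → d f .] }  — reduce
  I5: { [L → ) f . S], [S → . f C], [S → . f e], [S → .] }  — shift, reduce
  I6: { [L → ) f S .] }  — reduce
  I7: { [C → . e e], [S → f . C], [S → f . e] }  — shift
  I8: { [S → f C .] }  — reduce
  I9: { [C → e . e], [S → f e .] }  — shift, reduce
  I10: { [C → e e .] }  — reduce

Conflict in state I1:
  Shift-reduce conflict between [L → ) .] and [L → ) . f S]
So the grammar is NOT LR(0).

Answer: No. Shift-reduce conflict between [L → ) .] and [L → ) . f S]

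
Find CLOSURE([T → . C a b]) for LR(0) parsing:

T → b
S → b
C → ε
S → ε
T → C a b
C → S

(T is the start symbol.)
{ [C → . S], [C → .], [S → . b], [S → .], [T → . C a b] }

To compute CLOSURE, for each item [A → α.Bβ] where B is a non-terminal, add [B → .γ] for all productions B → γ; repeat for the newly added items until nothing changes.

Start with: [T → . C a b]
  [T → . C a b] has the dot before C: add [C → .], [C → . S]
  [C → . S] has the dot before S: add [S → . b], [S → .]
No further items can be added.

CLOSURE = { [C → . S], [C → .], [S → . b], [S → .], [T → . C a b] }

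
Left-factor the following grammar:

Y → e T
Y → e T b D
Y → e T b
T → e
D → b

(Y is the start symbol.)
Left-factoring transforms A → αβ₁ | αβ₂ into A → αA' and A' → β₁ | β₂
(α is the longest common prefix among the alternatives). Repeat until
no nonterminal has two alternatives with a common prefix.

Round 1: Y has alternatives sharing prefix 'e T'. Introduce Y': Y → e T Y'
  Add: Y' → ε
  Add: Y' → b D
  Add: Y' → b

Round 2: Y' has alternatives sharing prefix 'b'. Introduce Y'': Y' → b Y''
  Add: Y'' → D
  Add: Y'' → ε

No remaining common prefixes — done.

Resulting grammar:
Y → e T Y'
Y' → ε
Y' → b Y''
Y'' → D
Y'' → ε
T → e
D → b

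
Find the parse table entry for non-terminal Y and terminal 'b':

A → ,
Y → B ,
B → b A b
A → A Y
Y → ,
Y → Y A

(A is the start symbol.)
Y → B ,, Y → Y A

To find M[Y, 'b'], we find productions for Y where 'b' is in the predict set (PREDICT(N → α) = (FIRST(α) \ {ε}) ∪ (FOLLOW(N) if α ⇒* ε)).

Relevant sets:
  FIRST(B) = { 'b' }
  FIRST(Y) = { ',', 'b' }

Y → B ,: PREDICT = { 'b' }
  'b' is in predict set, so this production goes in M[Y, 'b']
Y → ,: PREDICT = { ',' }
Y → Y A: PREDICT = { ',', 'b' }
  'b' is in predict set, so this production goes in M[Y, 'b']

M[Y, 'b'] = Y → B ,, Y → Y A  (a multiply-defined cell — the grammar is not LL(1))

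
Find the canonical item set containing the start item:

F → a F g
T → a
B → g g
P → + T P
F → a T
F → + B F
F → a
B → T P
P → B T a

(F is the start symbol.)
{ [F → . + B F], [F → . a F g], [F → . a T], [F → . a], [F' → . F] }

First, augment the grammar with F' → F
I₀ = CLOSURE({ [F' → . F] }):
  [F' → . F] has the dot before F: add [F → . a F g], [F → . a T], [F → . + B F], [F → . a]
No further items can be added.

I₀ = { [F → . + B F], [F → . a F g], [F → . a T], [F → . a], [F' → . F] }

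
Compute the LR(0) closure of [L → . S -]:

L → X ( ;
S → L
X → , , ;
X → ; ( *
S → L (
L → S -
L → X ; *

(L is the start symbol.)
To compute CLOSURE, for each item [A → α.Bβ] where B is a non-terminal, add [B → .γ] for all productions B → γ; repeat for the newly added items until nothing changes.

Start with: [L → . S -]
  [L → . S -] has the dot before S: add [S → . L], [S → . L (]
  [S → . L] has the dot before L: add [L → . X ( ;], [L → . X ; *]
  [L → . X ( ;] has the dot before X: add [X → . , , ;], [X → . ; ( *]
No further items can be added.

CLOSURE = { [L → . S -], [L → . X ( ;], [L → . X ; *], [S → . L (], [S → . L], [X → . , , ;], [X → . ; ( *] }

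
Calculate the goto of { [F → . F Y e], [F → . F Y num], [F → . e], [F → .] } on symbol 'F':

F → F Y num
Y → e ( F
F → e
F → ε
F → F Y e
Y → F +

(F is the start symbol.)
{ [F → . F Y e], [F → . F Y num], [F → . e], [F → .], [F → F . Y e], [F → F . Y num], [Y → . F +], [Y → . e ( F] }

GOTO(I, 'F') = CLOSURE({ [A → αX.β] : [A → α.Xβ] ∈ I, X = 'F' })

Items with dot before 'F', with the dot advanced:
  [F → . F Y e] → [F → F . Y e]
  [F → . F Y num] → [F → F . Y num]
Closure of the advanced items:
  [F → F . Y e] has the dot before Y: add [Y → . e ( F], [Y → . F +]
  [Y → . F +] has the dot before F: add [F → . F Y num], [F → . e], [F → .], [F → . F Y e]

GOTO = { [F → . F Y e], [F → . F Y num], [F → . e], [F → .], [F → F . Y e], [F → F . Y num], [Y → . F +], [Y → . e ( F] }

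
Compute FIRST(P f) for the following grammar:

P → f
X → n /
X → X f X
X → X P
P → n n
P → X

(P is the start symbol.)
{ 'f', 'n' }

FIRST sets of the non-terminals involved (from the grammar, by fixed-point iteration):
  FIRST(P) = { 'f', 'n' }

To compute FIRST(P f), process the symbols left to right:
Symbol P is a non-terminal. Add FIRST(P) \ {ε} = { 'f', 'n' }
P is not nullable (ε ∉ FIRST(P)), so stop here.
FIRST(P f) = { 'f', 'n' }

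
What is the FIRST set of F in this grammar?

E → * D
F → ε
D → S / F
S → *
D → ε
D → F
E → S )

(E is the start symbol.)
To compute FIRST(F), examine every production with F on the left-hand side, reading each right-hand side left to right until a non-nullable symbol is reached.

From F → ε:
  - ε-production, so ε ∈ FIRST(F)

Collecting: FIRST(F) = { ε }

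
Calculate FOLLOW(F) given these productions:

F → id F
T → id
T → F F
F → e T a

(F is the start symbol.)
{ $, 'a', 'e', 'id' }

To compute FOLLOW(F), find every occurrence of F on a right-hand side N → α F β: add FIRST(β) \ {ε}, and if β is empty or nullable also add FOLLOW(N). Iterate to a fixed point.

F is the start symbol, so $ ∈ FOLLOW(F).
In F → id F: F is at the end; this adds FOLLOW(F) to itself — nothing new
In T → F F: F is followed by F, add FIRST(F) \ {ε} = { 'e', 'id' }
In T → F F: F is at the end, add FOLLOW(T)

The FOLLOW sets referred to above (computed the same way, to a fixed point):
  FOLLOW(T) = { 'a' }

Taking the union: FOLLOW(F) = { $, 'a', 'e', 'id' }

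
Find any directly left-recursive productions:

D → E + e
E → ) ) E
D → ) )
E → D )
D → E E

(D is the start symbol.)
D → E + e: starts with E
E → ) ) E: starts with ')'
D → ) ): starts with ')'
E → D ): starts with D
D → E E: starts with E

No direct left recursion found.

Answer: No direct left recursion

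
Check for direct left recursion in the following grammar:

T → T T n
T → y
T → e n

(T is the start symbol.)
Yes, T is left-recursive

T → T T n: LEFT RECURSIVE (starts with T)
T → y: starts with y
T → e n: starts with e

The grammar has direct left recursion on: T.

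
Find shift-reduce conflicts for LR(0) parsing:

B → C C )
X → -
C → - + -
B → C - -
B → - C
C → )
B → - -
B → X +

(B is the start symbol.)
Yes — I2: [X → - .] vs [B → - . -]; I13: [B → - - .] vs [C → - . + -]

Augment with B' → B and build the canonical LR(0) collection (I0 = CLOSURE({[B' → . B]}), then GOTO on every symbol after a dot until no new states appear). It has 15 states:
  I0: { [B → . - -], [B → . - C], [B → . C - -], [B → . C C )], [B → . X +], [B' → . B], [C → . )], [C → . - + -], [X → . -] }  — shift
  I1: { [C → ) .] }  — reduce
  I2: { [B → - . -], [B → - . C], [C → - . + -], [C → . )], [C → . - + -], [X → - .] }  — shift, reduce
  I3: { [B' → B .] }  — accept
  I4: { [B → C . - -], [B → C . C )], [C → . )], [C → . - + -] }  — shift
  I5: { [B → X . +] }  — shift
  I6: { [B → X + .] }  — reduce
  I7: { [B → C - . -], [C → - . + -] }  — shift
  I8: { [B → C C . )] }  — shift
  I9: { [B → C C ) .] }  — reduce
  I10: { [C → - + . -] }  — shift
  I11: { [B → C - - .] }  — reduce
  I12: { [C → - + - .] }  — reduce
  I13: { [B → - - .], [C → - . + -] }  — shift, reduce
  I14: { [B → - C .] }  — reduce

I2 contains reduce item [X → - .] and shift items [B → - . -], [C → . )], [C → . - + -], [C → - . + -] — shift-reduce conflict.
I13 contains reduce item [B → - - .] and shift item [C → - . + -] — shift-reduce conflict.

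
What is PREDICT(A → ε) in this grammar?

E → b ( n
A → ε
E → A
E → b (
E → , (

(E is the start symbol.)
PREDICT(A → ε) = (FIRST(RHS) \ {ε}) ∪ (FOLLOW(A) if ε ∈ FIRST(RHS), i.e. RHS ⇒* ε)
The right-hand side is ε (FIRST(ε) = { ε }), so the predict set is FOLLOW(A) = { $ }
PREDICT(A → ε) = { $ }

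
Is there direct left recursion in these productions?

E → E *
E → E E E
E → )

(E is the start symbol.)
Direct left recursion occurs when N → N α for some non-terminal N (the right-hand side begins with the left-hand side itself).

E → E *: LEFT RECURSIVE (starts with E)
E → E E E: LEFT RECURSIVE (starts with E)
E → ): starts with ')'

The grammar has direct left recursion on: E.

Answer: Yes, E is left-recursive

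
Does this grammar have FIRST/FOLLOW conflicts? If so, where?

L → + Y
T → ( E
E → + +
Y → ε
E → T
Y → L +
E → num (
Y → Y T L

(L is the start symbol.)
Yes. Y → L '+' with FOLLOW(Y) on { '+' }; Y → Y T L with FOLLOW(Y) on { '(', '+' }

A FIRST/FOLLOW conflict occurs when a non-terminal N has a nullable alternative N → β (β ⇒* ε) and another alternative N → α with FIRST(α) ∩ FOLLOW(N) ≠ ∅: on such a lookahead the parser cannot decide between expanding α and letting N vanish via β.

Nullable non-terminals: Y.
FIRST sets used below: FIRST(L) = { '+' }, FIRST(Y) = { '(', '+', ε }, FIRST(T) = { '(' }

Y: nullable alternative(s) Y → ε; FOLLOW(Y) = { $, '(', '+' }
  Y → ε: FIRST \ {ε} = { } — this is the only nullable alternative, skip
  Y → L +: FIRST \ {ε} = { '+' } — overlaps FOLLOW(Y) on { '+' }: CONFLICT
  Y → Y T L: FIRST \ {ε} = { '(', '+' } — overlaps FOLLOW(Y) on { '(', '+' }: CONFLICT

E, L, T have no nullable alternative, so no FIRST/FOLLOW check is needed there.

So the grammar has 2 FIRST/FOLLOW conflicts (marked CONFLICT above).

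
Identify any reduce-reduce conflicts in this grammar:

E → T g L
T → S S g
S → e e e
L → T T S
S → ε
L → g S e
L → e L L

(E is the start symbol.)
Yes — I16: [S → .] vs [S → e e e .]

A reduce-reduce conflict occurs when an LR(0) state has two complete items [A → α .] and [B → β .] — both call for a reduction, and with no lookahead the parser cannot choose between them.

Augment with E' → E and build the canonical LR(0) collection (I0 = CLOSURE({[E' → . E]}), then GOTO on every symbol after a dot until no new states appear). It has 22 states:
  I0: { [E → . T g L], [E' → . E], [S → . e e e], [S → .], [T → . S S g] }  — shift, reduce
  I1: { [E' → E .] }  — accept
  I2: { [S → . e e e], [S → .], [T → S . S g] }  — shift, reduce
  I3: { [E → T . g L] }  — shift
  I4: { [S → e . e e] }  — shift
  I5: { [S → e e . e] }  — shift
  I6: { [S → e e e .] }  — reduce
  I7: { [E → T g . L], [L → . T T S], [L → . e L L], [L → . g S e], [S → . e e e], [S → .], [T → . S S g] }  — shift, reduce
  I8: { [E → T g L .] }  — reduce
  I9: { [L → T . T S], [S → . e e e], [S → .], [T → . S S g] }  — shift, reduce
  I10: { [L → . T T S], [L → . e L L], [L → . g S e], [L → e . L L], [S → . e e e], [S → .], [S → e . e e], [T → . S S g] }  — shift, reduce
  I11: { [L → g . S e], [S → . e e e], [S → .] }  — shift, reduce
  I12: { [L → g S . e] }  — shift
  I13: { [L → g S e .] }  — reduce
  I14: { [L → . T T S], [L → . e L L], [L → . g S e], [L → e L . L], [S → . e e e], [S → .], [T → . S S g] }  — shift, reduce
  I15: { [L → . T T S], [L → . e L L], [L → . g S e], [L → e . L L], [S → . e e e], [S → .], [S → e . e e], [S → e e . e], [T → . S S g] }  — shift, reduce
  I16: { [L → . T T S], [L → . e L L], [L → . g S e], [L → e . L L], [S → . e e e], [S → .], [S → e . e e], [S → e e . e], [S → e e e .], [T → . S S g] }  — shift, 2 reduces
  I17: { [L → e L L .] }  — reduce
  I18: { [L → T T . S], [S → . e e e], [S → .] }  — shift, reduce
  I19: { [L → T T S .] }  — reduce
  I20: { [T → S S . g] }  — shift
  I21: { [T → S S g .] }  — reduce

I16 contains complete items [S → .], [S → e e e .] — reduce-reduce conflict.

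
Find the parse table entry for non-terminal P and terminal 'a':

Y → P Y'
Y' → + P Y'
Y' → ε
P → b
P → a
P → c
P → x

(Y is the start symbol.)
To find M[P, 'a'], we find productions for P where 'a' is in the predict set (PREDICT(N → α) = (FIRST(α) \ {ε}) ∪ (FOLLOW(N) if α ⇒* ε)).

P → b: PREDICT = { 'b' }
P → a: PREDICT = { 'a' }
  'a' is in predict set, so this production goes in M[P, 'a']
P → c: PREDICT = { 'c' }
P → x: PREDICT = { 'x' }

M[P, 'a'] = P → a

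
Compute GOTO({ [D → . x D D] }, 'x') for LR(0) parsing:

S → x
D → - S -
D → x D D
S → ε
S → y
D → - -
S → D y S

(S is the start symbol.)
{ [D → . - -], [D → . - S -], [D → . x D D], [D → x . D D] }

GOTO(I, 'x') = CLOSURE({ [A → αX.β] : [A → α.Xβ] ∈ I, X = 'x' })

Items with dot before 'x', with the dot advanced:
  [D → . x D D] → [D → x . D D]
Closure of the advanced items:
  [D → x . D D] has the dot before D: add [D → . - S -], [D → . x D D], [D → . - -]

GOTO = { [D → . - -], [D → . - S -], [D → . x D D], [D → x . D D] }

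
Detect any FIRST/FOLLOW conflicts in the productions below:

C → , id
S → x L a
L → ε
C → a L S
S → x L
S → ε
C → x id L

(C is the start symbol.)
No FIRST/FOLLOW conflicts.

A FIRST/FOLLOW conflict occurs when a non-terminal N has a nullable alternative N → β (β ⇒* ε) and another alternative N → α with FIRST(α) ∩ FOLLOW(N) ≠ ∅: on such a lookahead the parser cannot decide between expanding α and letting N vanish via β.

Nullable non-terminals: L, S.
L has a nullable alternative but only one production, so nothing to check.

S: nullable alternative(s) S → ε; FOLLOW(S) = { $ }
  S → x L a: FIRST \ {ε} = { 'x' } — disjoint from FOLLOW(S)
  S → x L: FIRST \ {ε} = { 'x' } — disjoint from FOLLOW(S)
  S → ε: FIRST \ {ε} = { } — this is the only nullable alternative, skip

C has no nullable alternative, so no FIRST/FOLLOW check is needed there.

No FIRST/FOLLOW conflicts found.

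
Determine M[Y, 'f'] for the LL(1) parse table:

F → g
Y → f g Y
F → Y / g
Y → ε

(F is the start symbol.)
To find M[Y, 'f'], we find productions for Y where 'f' is in the predict set (PREDICT(N → α) = (FIRST(α) \ {ε}) ∪ (FOLLOW(N) if α ⇒* ε)).

Relevant sets:
  FOLLOW(Y) = { '/' }

Y → f g Y: PREDICT = { 'f' }
  'f' is in predict set, so this production goes in M[Y, 'f']
Y → ε: PREDICT = { '/' }

M[Y, 'f'] = Y → f g Y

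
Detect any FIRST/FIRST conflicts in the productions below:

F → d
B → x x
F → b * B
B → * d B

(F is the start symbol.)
No FIRST/FIRST conflicts.

A FIRST/FIRST conflict occurs when two productions N → α and N → β for the same non-terminal have FIRST(α) ∩ FIRST(β) ≠ ∅ (with ε ∈ FIRST of a nullable right-hand side, so two nullable alternatives also conflict).

Productions for F:
  F → d: FIRST = { 'd' }
  F → b * B: FIRST = { 'b' }
Productions for B:
  B → x x: FIRST = { 'x' }
  B → * d B: FIRST = { '*' }

All alternatives of each non-terminal have pairwise disjoint FIRST sets.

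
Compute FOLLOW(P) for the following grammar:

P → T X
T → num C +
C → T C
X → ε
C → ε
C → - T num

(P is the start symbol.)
P is the start symbol, so $ ∈ FOLLOW(P).
P does not occur on any right-hand side.

Taking the union: FOLLOW(P) = { $ }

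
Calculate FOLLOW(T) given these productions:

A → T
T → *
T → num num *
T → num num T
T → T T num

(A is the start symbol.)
{ $, '*', 'num' }

To compute FOLLOW(T), find every occurrence of T on a right-hand side N → α T β: add FIRST(β) \ {ε}, and if β is empty or nullable also add FOLLOW(N). Iterate to a fixed point.

In A → T: T is at the end, add FOLLOW(A)
In T → num num T: T is at the end; this adds FOLLOW(T) to itself — nothing new
In T → T T num: T is followed by T num, add FIRST(T num) \ {ε} = { '*', 'num' }
In T → T T num: T is followed by num, add FIRST(num) \ {ε} = { 'num' }

The FOLLOW sets referred to above (computed the same way, to a fixed point):
  FOLLOW(A) = { $ }

Taking the union: FOLLOW(T) = { $, '*', 'num' }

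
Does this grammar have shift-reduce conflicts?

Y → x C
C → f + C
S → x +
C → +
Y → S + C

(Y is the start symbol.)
No shift-reduce conflicts

Augment with Y' → Y and build the canonical LR(0) collection (I0 = CLOSURE({[Y' → . Y]}), then GOTO on every symbol after a dot until no new states appear). It has 12 states:
  I0: { [S → . x +], [Y → . S + C], [Y → . x C], [Y' → . Y] }  — shift
  I1: { [Y → S . + C] }  — shift
  I2: { [Y' → Y .] }  — accept
  I3: { [C → . +], [C → . f + C], [S → x . +], [Y → x . C] }  — shift
  I4: { [C → + .], [S → x + .] }  — 2 reduces
  I5: { [Y → x C .] }  — reduce
  I6: { [C → f . + C] }  — shift
  I7: { [C → . +], [C → . f + C], [C → f + . C] }  — shift
  I8: { [C → + .] }  — reduce
  I9: { [C → f + C .] }  — reduce
  I10: { [C → . +], [C → . f + C], [Y → S + . C] }  — shift
  I11: { [Y → S + C .] }  — reduce

No state contains both a complete item and a shift item.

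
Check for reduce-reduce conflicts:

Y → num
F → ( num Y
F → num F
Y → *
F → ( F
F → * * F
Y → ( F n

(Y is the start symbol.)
A reduce-reduce conflict occurs when an LR(0) state has two complete items [A → α .] and [B → β .] — both call for a reduction, and with no lookahead the parser cannot choose between them.

Augment with Y' → Y and build the canonical LR(0) collection (I0 = CLOSURE({[Y' → . Y]}), then GOTO on every symbol after a dot until no new states appear). It has 20 states:
  I0: { [Y → . ( F n], [Y → . *], [Y → . num], [Y' → . Y] }  — shift
  I1: { [F → . ( F], [F → . ( num Y], [F → . * * F], [F → . num F], [Y → ( . F n] }  — shift
  I2: { [Y → * .] }  — reduce
  I3: { [Y' → Y .] }  — accept
  I4: { [Y → num .] }  — reduce
  I5: { [F → ( . F], [F → ( . num Y], [F → . ( F], [F → . ( num Y], [F → . * * F], [F → . num F] }  — shift
  I6: { [F → * . * F] }  — shift
  I7: { [Y → ( F . n] }  — shift
  I8: { [F → . ( F], [F → . ( num Y], [F → . * * F], [F → . num F], [F → num . F] }  — shift
  I9: { [F → num F .] }  — reduce
  I10: { [Y → ( F n .] }  — reduce
  I11: { [F → * * . F], [F → . ( F], [F → . ( num Y], [F → . * * F], [F → . num F] }  — shift
  I12: { [F → * * F .] }  — reduce
  I13: { [F → ( F .] }  — reduce
  I14: { [F → ( num . Y], [F → . ( F], [F → . ( num Y], [F → . * * F], [F → . num F], [F → num . F], [Y → . ( F n], [Y → . *], [Y → . num] }  — shift
  I15: { [F → ( . F], [F → ( . num Y], [F → . ( F], [F → . ( num Y], [F → . * * F], [F → . num F], [Y → ( . F n] }  — shift
  I16: { [F → * . * F], [Y → * .] }  — shift, reduce
  I17: { [F → ( num Y .] }  — reduce
  I18: { [F → . ( F], [F → . ( num Y], [F → . * * F], [F → . num F], [F → num . F], [Y → num .] }  — shift, reduce
  I19: { [F → ( F .], [Y → ( F . n] }  — shift, reduce

No state contains more than one complete item.

Answer: No reduce-reduce conflicts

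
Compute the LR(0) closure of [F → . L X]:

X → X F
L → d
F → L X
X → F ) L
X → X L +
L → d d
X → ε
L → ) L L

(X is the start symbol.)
To compute CLOSURE, for each item [A → α.Bβ] where B is a non-terminal, add [B → .γ] for all productions B → γ; repeat for the newly added items until nothing changes.

Start with: [F → . L X]
  [F → . L X] has the dot before L: add [L → . d], [L → . d d], [L → . ) L L]
No further items can be added.

CLOSURE = { [F → . L X], [L → . ) L L], [L → . d d], [L → . d] }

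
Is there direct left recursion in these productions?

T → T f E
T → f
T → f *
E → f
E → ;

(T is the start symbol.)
T → T f E: LEFT RECURSIVE (starts with T)
T → f: starts with f
T → f *: starts with f
E → f: starts with f
E → ;: starts with ';'

The grammar has direct left recursion on: T.

Answer: Yes, T is left-recursive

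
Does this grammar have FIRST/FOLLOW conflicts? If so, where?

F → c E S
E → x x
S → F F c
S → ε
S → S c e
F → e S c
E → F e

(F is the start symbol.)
Yes. S → F F c with FOLLOW(S) on { 'c', 'e' }; S → S c e with FOLLOW(S) on { 'c', 'e' }

Nullable non-terminals: S.
FIRST sets used below: FIRST(F) = { 'c', 'e' }, FIRST(S) = { 'c', 'e', ε }

S: nullable alternative(s) S → ε; FOLLOW(S) = { $, 'c', 'e' }
  S → F F c: FIRST \ {ε} = { 'c', 'e' } — overlaps FOLLOW(S) on { 'c', 'e' }: CONFLICT
  S → ε: FIRST \ {ε} = { } — this is the only nullable alternative, skip
  S → S c e: FIRST \ {ε} = { 'c', 'e' } — overlaps FOLLOW(S) on { 'c', 'e' }: CONFLICT

E, F have no nullable alternative, so no FIRST/FOLLOW check is needed there.

So the grammar has 2 FIRST/FOLLOW conflicts (marked CONFLICT above).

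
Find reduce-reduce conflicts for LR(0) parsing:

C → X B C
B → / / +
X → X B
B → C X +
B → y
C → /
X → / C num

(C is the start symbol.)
A reduce-reduce conflict occurs when an LR(0) state has two complete items [A → α .] and [B → β .] — both call for a reduction, and with no lookahead the parser cannot choose between them.

Augment with C' → C and build the canonical LR(0) collection (I0 = CLOSURE({[C' → . C]}), then GOTO on every symbol after a dot until no new states appear). It has 17 states:
  I0: { [C → . /], [C → . X B C], [C' → . C], [X → . / C num], [X → . X B] }  — shift
  I1: { [C → . /], [C → . X B C], [C → / .], [X → . / C num], [X → . X B], [X → / . C num] }  — shift, reduce
  I2: { [C' → C .] }  — accept
  I3: { [B → . / / +], [B → . C X +], [B → . y], [C → . /], [C → . X B C], [C → X . B C], [X → . / C num], [X → . X B], [X → X . B] }  — shift
  I4: { [B → / . / +], [C → . /], [C → . X B C], [C → / .], [X → . / C num], [X → . X B], [X → / . C num] }  — shift, reduce
  I5: { [C → . /], [C → . X B C], [C → X B . C], [X → . / C num], [X → . X B], [X → X B .] }  — shift, reduce
  I6: { [B → C . X +], [X → . / C num], [X → . X B] }  — shift
  I7: { [B → y .] }  — reduce
  I8: { [C → . /], [C → . X B C], [X → . / C num], [X → . X B], [X → / . C num] }  — shift
  I9: { [B → . / / +], [B → . C X +], [B → . y], [B → C X . +], [C → . /], [C → . X B C], [X → . / C num], [X → . X B], [X → X . B] }  — shift
  I10: { [B → C X + .] }  — reduce
  I11: { [X → X B .] }  — reduce
  I12: { [X → / C . num] }  — shift
  I13: { [X → / C num .] }  — reduce
  I14: { [C → X B C .] }  — reduce
  I15: { [B → / / . +], [C → . /], [C → . X B C], [C → / .], [X → . / C num], [X → . X B], [X → / . C num] }  — shift, reduce
  I16: { [B → / / + .] }  — reduce

No state contains more than one complete item.

Answer: No reduce-reduce conflicts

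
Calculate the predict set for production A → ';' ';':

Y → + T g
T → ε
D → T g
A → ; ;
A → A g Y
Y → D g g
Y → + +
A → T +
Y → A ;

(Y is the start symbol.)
PREDICT(A → ';' ';') = (FIRST(RHS) \ {ε}) ∪ (FOLLOW(A) if ε ∈ FIRST(RHS), i.e. RHS ⇒* ε)
FIRST(';' ';') = { ';' }
ε ∉ FIRST(';' ';'), so FOLLOW(A) is not added.
PREDICT(A → ';' ';') = { ';' }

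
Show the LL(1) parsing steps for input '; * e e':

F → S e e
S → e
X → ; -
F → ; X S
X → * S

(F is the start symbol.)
Stack is shown with the top on the left.

Stack    Input      Action
--------------------------
F $      ; * e e $  output F → ; X S
; X S $  ; * e e $  match ';'
X S $    * e e $    output X → * S
* S S $  * e e $    match '*'
S S $    e e $      output S → e
e S $    e e $      match 'e'
S $      e $        output S → e
e $      e $        match 'e'
$        $          accept

The string is accepted.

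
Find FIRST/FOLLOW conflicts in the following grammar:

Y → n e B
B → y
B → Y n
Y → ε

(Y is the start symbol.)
Nullable non-terminals: Y.

Y: nullable alternative(s) Y → ε; FOLLOW(Y) = { $, 'n' }
  Y → n e B: FIRST \ {ε} = { 'n' } — overlaps FOLLOW(Y) on { 'n' }: CONFLICT
  Y → ε: FIRST \ {ε} = { } — this is the only nullable alternative, skip

B has no nullable alternative, so no FIRST/FOLLOW check is needed there.

So the grammar has 1 FIRST/FOLLOW conflict (marked CONFLICT above).

Answer: Yes. Y → n e B with FOLLOW(Y) on { 'n' }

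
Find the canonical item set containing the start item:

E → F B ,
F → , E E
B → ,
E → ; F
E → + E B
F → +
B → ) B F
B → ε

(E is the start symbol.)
{ [E → . + E B], [E → . ; F], [E → . F B ,], [E' → . E], [F → . +], [F → . , E E] }

First, augment the grammar with E' → E
I₀ = CLOSURE({ [E' → . E] }):
  [E' → . E] has the dot before E: add [E → . F B ,], [E → . ; F], [E → . + E B]
  [E → . F B ,] has the dot before F: add [F → . , E E], [F → . +]
No further items can be added.

I₀ = { [E → . + E B], [E → . ; F], [E → . F B ,], [E' → . E], [F → . +], [F → . , E E] }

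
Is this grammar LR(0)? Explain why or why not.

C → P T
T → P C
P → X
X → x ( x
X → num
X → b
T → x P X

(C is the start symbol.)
Yes, the grammar is LR(0)

A grammar is LR(0) if no state in the canonical LR(0) collection has:
  - both a shift item (dot before a terminal) and a complete item (shift-reduce conflict), or
  - two or more complete items (reduce-reduce conflict; the accept item [C' → C .] counts as a complete item here).

Augment with C' → C and build the canonical LR(0) collection (I0 = CLOSURE({[C' → . C]}), then GOTO on every symbol after a dot until no new states appear). It has 15 states:
  I0: { [C → . P T], [C' → . C], [P → . X], [X → . b], [X → . num], [X → . x ( x] }  — shift
  I1: { [C' → C .] }  — accept
  I2: { [C → P . T], [P → . X], [T → . P C], [T → . x P X], [X → . b], [X → . num], [X → . x ( x] }  — shift
  I3: { [P → X .] }  — reduce
  I4: { [X → b .] }  — reduce
  I5: { [X → num .] }  — reduce
  I6: { [X → x . ( x] }  — shift
  I7: { [X → x ( . x] }  — shift
  I8: { [X → x ( x .] }  — reduce
  I9: { [C → . P T], [P → . X], [T → P . C], [X → . b], [X → . num], [X → . x ( x] }  — shift
  I10: { [C → P T .] }  — reduce
  I11: { [P → . X], [T → x . P X], [X → . b], [X → . num], [X → . x ( x], [X → x . ( x] }  — shift
  I12: { [T → x P . X], [X → . b], [X → . num], [X → . x ( x] }  — shift
  I13: { [T → x P X .] }  — reduce
  I14: { [T → P C .] }  — reduce

Every state is either a pure shift/goto state or contains exactly one complete item and nothing to shift — no conflicts. The grammar is LR(0).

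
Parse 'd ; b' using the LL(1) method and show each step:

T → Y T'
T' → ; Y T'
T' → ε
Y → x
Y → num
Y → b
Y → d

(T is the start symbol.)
Stack is shown with the top on the left.

Stack     Input    Action
-------------------------
T $       d ; b $  output T → Y T'
Y T' $    d ; b $  output Y → d
d T' $    d ; b $  match 'd'
T' $      ; b $    output T' → ; Y T'
; Y T' $  ; b $    match ';'
Y T' $    b $      output Y → b
b T' $    b $      match 'b'
T' $      $        output T' → ε
$         $        accept

The string is accepted.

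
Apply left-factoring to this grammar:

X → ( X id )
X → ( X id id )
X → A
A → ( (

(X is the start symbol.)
Left-factoring transforms A → αβ₁ | αβ₂ into A → αA' and A' → β₁ | β₂
(α is the longest common prefix among the alternatives). Repeat until
no nonterminal has two alternatives with a common prefix.

Round 1: X has alternatives sharing prefix '( X id'. Introduce X': X → ( X id X'
  Add: X' → )
  Add: X' → id )

No remaining common prefixes — done.

Resulting grammar:
X → ( X id X'
X' → )
X' → id )
X → A
A → ( (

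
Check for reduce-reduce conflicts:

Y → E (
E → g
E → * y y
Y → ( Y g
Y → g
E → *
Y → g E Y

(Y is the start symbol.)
Yes — I5: [E → g .] vs [Y → g .]

Augment with Y' → Y and build the canonical LR(0) collection (I0 = CLOSURE({[Y' → . Y]}), then GOTO on every symbol after a dot until no new states appear). It has 14 states:
  I0: { [E → . * y y], [E → . *], [E → . g], [Y → . ( Y g], [Y → . E (], [Y → . g E Y], [Y → . g], [Y' → . Y] }  — shift
  I1: { [E → . * y y], [E → . *], [E → . g], [Y → ( . Y g], [Y → . ( Y g], [Y → . E (], [Y → . g E Y], [Y → . g] }  — shift
  I2: { [E → * . y y], [E → * .] }  — shift, reduce
  I3: { [Y → E . (] }  — shift
  I4: { [Y' → Y .] }  — accept
  I5: { [E → . * y y], [E → . *], [E → . g], [E → g .], [Y → g . E Y], [Y → g .] }  — shift, 2 reduces
  I6: { [E → . * y y], [E → . *], [E → . g], [Y → . ( Y g], [Y → . E (], [Y → . g E Y], [Y → . g], [Y → g E . Y] }  — shift
  I7: { [E → g .] }  — reduce
  I8: { [Y → g E Y .] }  — reduce
  I9: { [Y → E ( .] }  — reduce
  I10: { [E → * y . y] }  — shift
  I11: { [E → * y y .] }  — reduce
  I12: { [Y → ( Y . g] }  — shift
  I13: { [Y → ( Y g .] }  — reduce

I5 contains complete items [E → g .], [Y → g .] — reduce-reduce conflict.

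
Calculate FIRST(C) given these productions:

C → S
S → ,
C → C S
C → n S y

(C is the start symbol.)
FIRST sets of the other non-terminals involved (by the same procedure, iterated to a fixed point):
  FIRST(S) = { ',' }

From C → S:
  - S is a non-terminal: add FIRST(S) \ {ε} = { ',' }
    S is not nullable, so stop
From C → C S:
  - C is the symbol being defined: contributes nothing new
    C is not nullable, so stop
From C → n S y:
  - n is a terminal: add 'n' and stop

Collecting: FIRST(C) = { ',', 'n' }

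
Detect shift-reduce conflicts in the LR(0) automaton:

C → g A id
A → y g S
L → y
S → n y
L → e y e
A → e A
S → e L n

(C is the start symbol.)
A shift-reduce conflict occurs when an LR(0) state has both:
  - a complete (reduce) item [A → α .] (dot at the end), and
  - a shift item [B → β . c γ] (dot before a terminal).

Augment with C' → C and build the canonical LR(0) collection (I0 = CLOSURE({[C' → . C]}), then GOTO on every symbol after a dot until no new states appear). It has 19 states:
  I0: { [C → . g A id], [C' → . C] }  — shift
  I1: { [C' → C .] }  — accept
  I2: { [A → . e A], [A → . y g S], [C → g . A id] }  — shift
  I3: { [C → g A . id] }  — shift
  I4: { [A → . e A], [A → . y g S], [A → e . A] }  — shift
  I5: { [A → y . g S] }  — shift
  I6: { [A → y g . S], [S → . e L n], [S → . n y] }  — shift
  I7: { [A → y g S .] }  — reduce
  I8: { [L → . e y e], [L → . y], [S → e . L n] }  — shift
  I9: { [S → n . y] }  — shift
  I10: { [S → n y .] }  — reduce
  I11: { [S → e L . n] }  — shift
  I12: { [L → e . y e] }  — shift
  I13: { [L → y .] }  — reduce
  I14: { [L → e y . e] }  — shift
  I15: { [L → e y e .] }  — reduce
  I16: { [S → e L n .] }  — reduce
  I17: { [A → e A .] }  — reduce
  I18: { [C → g A id .] }  — reduce

No state contains both a complete item and a shift item.

Answer: No shift-reduce conflicts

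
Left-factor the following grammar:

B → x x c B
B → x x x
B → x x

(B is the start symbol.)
B → x x B'
B' → c B
B' → x
B' → ε

Left-factoring transforms A → αβ₁ | αβ₂ into A → αA' and A' → β₁ | β₂
(α is the longest common prefix among the alternatives). Repeat until
no nonterminal has two alternatives with a common prefix.

Round 1: B has alternatives sharing prefix 'x x'. Introduce B': B → x x B'
  Add: B' → c B
  Add: B' → x
  Add: B' → ε

No remaining common prefixes — done.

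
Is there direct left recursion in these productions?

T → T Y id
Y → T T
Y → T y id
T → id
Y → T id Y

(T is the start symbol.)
Yes, T is left-recursive

T → T Y id: LEFT RECURSIVE (starts with T)
Y → T T: starts with T
Y → T y id: starts with T
T → id: starts with id
Y → T id Y: starts with T

The grammar has direct left recursion on: T.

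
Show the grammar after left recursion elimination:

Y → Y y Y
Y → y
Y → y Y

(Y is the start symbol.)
Y → y Y'
Y → y Y Y'
Y' → y Y Y'
Y' → ε

Y is directly left-recursive. The standard transformation for
  A → A α₁ | ... | A α_m | β₁ | ... | β_n
is
  A  → β₁ A' | ... | β_n A'
  A' → α₁ A' | ... | α_m A' | ε

Y → y becomes Y → y Y'
Y → y Y becomes Y → y Y Y'
Y → Y y Y becomes Y' → y Y Y'
Add Y' → ε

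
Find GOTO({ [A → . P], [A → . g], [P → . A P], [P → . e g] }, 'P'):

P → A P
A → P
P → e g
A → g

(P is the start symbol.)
GOTO(I, 'P') = CLOSURE({ [A → αX.β] : [A → α.Xβ] ∈ I, X = 'P' })

Items with dot before 'P', with the dot advanced:
  [A → . P] → [A → P .]
Closure adds nothing (no advanced item has the dot before a non-terminal).

GOTO = { [A → P .] }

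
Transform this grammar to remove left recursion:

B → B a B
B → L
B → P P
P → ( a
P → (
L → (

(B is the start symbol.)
B → L B'
B → P P B'
B' → a B B'
B' → ε
P → ( a
P → (
L → (

B is directly left-recursive. The standard transformation for
  A → A α₁ | ... | A α_m | β₁ | ... | β_n
is
  A  → β₁ A' | ... | β_n A'
  A' → α₁ A' | ... | α_m A' | ε

B → L becomes B → L B'
B → P P becomes B → P P B'
B → B a B becomes B' → a B B'
Add B' → ε

Productions for other non-terminals are unchanged:
  P → ( a
  P → (
  L → (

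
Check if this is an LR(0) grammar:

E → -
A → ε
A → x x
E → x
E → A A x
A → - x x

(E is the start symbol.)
No. Shift-reduce conflict between [A → .] and [A → . - x x]

A grammar is LR(0) if no state in the canonical LR(0) collection has:
  - both a shift item (dot before a terminal) and a complete item (shift-reduce conflict), or
  - two or more complete items (reduce-reduce conflict; the accept item [E' → E .] counts as a complete item here).

Augment with E' → E and build the canonical LR(0) collection (I0 = CLOSURE({[E' → . E]}), then GOTO on every symbol after a dot until no new states appear). It has 12 states:
  I0: { [A → . - x x], [A → . x x], [A → .], [E → . -], [E → . A A x], [E → . x], [E' → . E] }  — shift, reduce
  I1: { [A → - . x x], [E → - .] }  — shift, reduce
  I2: { [A → . - x x], [A → . x x], [A → .], [E → A . A x] }  — shift, reduce
  I3: { [E' → E .] }  — accept
  I4: { [A → x . x], [E → x .] }  — shift, reduce
  I5: { [A → x x .] }  — reduce
  I6: { [A → - . x x] }  — shift
  I7: { [E → A A . x] }  — shift
  I8: { [A → x . x] }  — shift
  I9: { [E → A A x .] }  — reduce
  I10: { [A → - x . x] }  — shift
  I11: { [A → - x x .] }  — reduce

Conflict in state I0:
  Shift-reduce conflict between [A → .] and [A → . - x x]
So the grammar is NOT LR(0).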